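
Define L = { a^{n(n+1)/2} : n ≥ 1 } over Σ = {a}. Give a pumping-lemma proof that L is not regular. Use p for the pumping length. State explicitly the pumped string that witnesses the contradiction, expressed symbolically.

Suppose for contradiction that L is regular, and let p be the pumping length.
Take w = a^{p(p+1)/2} ∈ L with |w| = p(p+1)/2 ≥ p.
By the pumping lemma, w = xyz with |xy| ≤ p and |y| > 0.
Then y = a^k for some k with 1 ≤ k ≤ p.
Pump with i = 2: xy^2z = a^{p(p+1)/2+k}. Since 1 ≤ k ≤ p, p(p+1)/2 < p(p+1)/2+k ≤ p(p+1)/2+p < (p+1)(p+2)/2, so p(p+1)/2+k is strictly between consecutive triangular numbers. So xy^2z ∉ L.
Contradiction. Therefore L is not regular.

a^{p(p+1)/2+k}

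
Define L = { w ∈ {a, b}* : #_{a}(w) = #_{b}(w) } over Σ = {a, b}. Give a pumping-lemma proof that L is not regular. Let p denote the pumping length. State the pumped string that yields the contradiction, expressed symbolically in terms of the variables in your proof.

Toward a contradiction, assume L is regular with pumping length p.
Choose w = a^p b^p ∈ L with |w| = 2p ≥ p.
Write w = xyz as guaranteed by the lemma, with |xy| ≤ p and |y| > 0.
The first p characters of w are a's, so xy (and hence y) consists only of a's. Write y = a^k, 1 ≤ k ≤ p.
Pump with i = 2: xy^2z = a^{p+k} b^p has p+k occurrences of a but only p of b. Since k ≥ 1 the counts differ, so xy^2z ∉ L.
This contradicts the pumping lemma, so L is not regular.

a^{p+k} b^p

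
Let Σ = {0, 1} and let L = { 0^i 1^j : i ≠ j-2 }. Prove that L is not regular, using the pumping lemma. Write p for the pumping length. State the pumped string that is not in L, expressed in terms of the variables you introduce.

0^{p+p!} 1^{p+p!+2}

Assume L is regular. Let p be the pumping length given by the pumping lemma.
Choose w = 0^p 1^{p+p!+2}. Since p ≠ (p+p!+2)-2 = p+p!, w ∈ L; and |w| ≥ p.
The pumping lemma gives a decomposition w = xyz where |xy| ≤ p and y is nonempty.
The first p characters of w are 0's, so xy (and hence y) consists only of 0's. Write y = 0^k, 1 ≤ k ≤ p.
Since 1 ≤ k ≤ p, k divides p!; set t = 1 + p!/k. Then xy^t z has p + (p!/k)·k = p + p! copies of 0. Now the 0-count is p+p! and (1-count)-2 = (p+p!+2)-2 = p+p!, so i ≠ j-2 fails. So xy^t z = 0^{p+p!} 1^{p+p!+2} ∉ L.
This is a contradiction; hence L is not regular.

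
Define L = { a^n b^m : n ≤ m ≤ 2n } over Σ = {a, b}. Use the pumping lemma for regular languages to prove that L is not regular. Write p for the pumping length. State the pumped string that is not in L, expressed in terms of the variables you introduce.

Assume L is regular; let p be its pumping constant.
Take w = a^p b^p ∈ L (since p ≤ p ≤ 2p), with |w| = 2p ≥ p.
Write w = xyz as guaranteed by the lemma, with |xy| ≤ p and y is nonempty.
The first p characters of w are a's, so xy (and hence y) consists only of a's. Write y = a^k, 1 ≤ k ≤ p.
Pump with i = 2: xy^2z = a^{p+k} b^p. Now n = p+k > p = m, so the condition n ≤ m fails. Thus xy^2z ∉ L.
This is a contradiction; hence L is not regular.

a^{p+k} b^p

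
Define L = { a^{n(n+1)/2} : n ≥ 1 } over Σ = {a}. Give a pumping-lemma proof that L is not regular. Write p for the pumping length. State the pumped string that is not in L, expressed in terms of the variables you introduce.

Assume L is regular; let p be its pumping constant.
Take w = a^{p(p+1)/2} ∈ L with |w| = p(p+1)/2 ≥ p.
Write w = xyz as guaranteed by the lemma, with |xy| ≤ p and |y| > 0.
Then y = a^k for some k with 1 ≤ k ≤ p.
Pump with i = 2: xy^2z = a^{p(p+1)/2+k}. Since 1 ≤ k ≤ p, p(p+1)/2 < p(p+1)/2+k ≤ p(p+1)/2+p < (p+1)(p+2)/2, so p(p+1)/2+k is strictly between consecutive triangular numbers. So xy^2z ∉ L.
This is a contradiction; hence L is not regular.

a^{p(p+1)/2+k}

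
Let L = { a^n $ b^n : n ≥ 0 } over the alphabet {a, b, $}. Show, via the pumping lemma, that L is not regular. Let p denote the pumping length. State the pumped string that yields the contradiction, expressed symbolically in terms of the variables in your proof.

a^{p+k} $ b^p

Toward a contradiction, assume L is regular with pumping length p.
Take w = a^p $ b^p ∈ L with |w| = 2p+1 ≥ p.
The pumping lemma gives a decomposition w = xyz where |xy| ≤ p and |y| > 0.
Since the first p symbols of w are all a's and |xy| ≤ p, y lies entirely in the leading a-block: y = a^k for some k with 1 ≤ k ≤ p.
Pump with i = 2: xy^2z = a^{p+k} $ b^p, which would require p+k = p. But k ≥ 1, so xy^2z ∉ L.
Contradiction. Therefore L is not regular.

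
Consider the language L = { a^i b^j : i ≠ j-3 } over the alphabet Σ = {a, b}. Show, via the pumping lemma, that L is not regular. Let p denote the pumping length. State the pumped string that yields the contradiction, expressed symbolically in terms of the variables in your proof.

Suppose for contradiction that L is regular, and let p be the pumping length.
Choose w = a^p b^{p+p!+3}. Since p ≠ (p+p!+3)-3 = p+p!, w ∈ L; and |w| ≥ p.
Write w = xyz as guaranteed by the lemma, with |xy| ≤ p and |y| > 0.
Since the first p symbols of w are all a's and |xy| ≤ p, y lies entirely in the leading a-block: y = a^k for some k with 1 ≤ k ≤ p.
Since 1 ≤ k ≤ p, k divides p!; set t = 1 + p!/k. Then xy^t z has p + (p!/k)·k = p + p! copies of a. Now the a-count is p+p! and (b-count)-3 = (p+p!+3)-3 = p+p!, so i ≠ j-3 fails. So xy^t z = a^{p+p!} b^{p+p!+3} ∉ L.
This is a contradiction; hence L is not regular.

a^{p+p!} b^{p+p!+3}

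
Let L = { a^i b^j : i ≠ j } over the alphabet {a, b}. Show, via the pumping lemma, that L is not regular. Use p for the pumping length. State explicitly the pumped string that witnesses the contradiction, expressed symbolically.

Suppose for contradiction that L is regular, and let p be the pumping length.
Choose w = a^p b^{p+p!}. Since p ≠ p+p!, w ∈ L; and |w| ≥ p.
The pumping lemma gives a decomposition w = xyz where |xy| ≤ p and |y| > 0.
Since the first p symbols of w are all a's and |xy| ≤ p, y lies entirely in the leading a-block: y = a^k for some k with 1 ≤ k ≤ p.
Since 1 ≤ k ≤ p, k divides p!; set t = 1 + p!/k. Then xy^t z has p + (p!/k)·k = p + p! copies of a. Now the a-count equals the b-count, so i ≠ j fails. So xy^t z = a^{p+p!} b^{p+p!} ∉ L.
Contradiction. Therefore L is not regular.

a^{p+p!} b^{p+p!}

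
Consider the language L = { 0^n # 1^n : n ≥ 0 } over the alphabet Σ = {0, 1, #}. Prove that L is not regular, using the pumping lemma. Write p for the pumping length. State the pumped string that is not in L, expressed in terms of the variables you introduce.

0^{p+k} # 1^p

Suppose for contradiction that L is regular, and let p be the pumping length.
Take w = 0^p # 1^p ∈ L with |w| = 2p+1 ≥ p.
Write w = xyz as guaranteed by the lemma, with |xy| ≤ p and |y| > 0.
Because |xy| ≤ p and w begins with p copies of 0, we have y = 0^k with 1 ≤ k ≤ p.
Pump with i = 2: xy^2z = 0^{p+k} # 1^p, which would require p+k = p. But k ≥ 1, so xy^2z ∉ L.
Contradiction. Therefore L is not regular.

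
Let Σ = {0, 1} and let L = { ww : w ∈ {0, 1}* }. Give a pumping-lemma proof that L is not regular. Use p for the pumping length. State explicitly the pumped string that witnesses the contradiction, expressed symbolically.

Assume L is regular; let p be its pumping constant.
Take w = 0^p 1^p 0^p 1^p = uu where u = 0^p1^p; then w ∈ L and |w| = 4p ≥ p.
The pumping lemma gives a decomposition w = xyz where |xy| ≤ p and |y| > 0.
The first p characters of w are 0's, so xy (and hence y) consists only of 0's. Write y = 0^k, 1 ≤ k ≤ p.
Pump with i = 2: xy^2z = 0^{p+k} 1^p 0^p 1^p, of length 4p+k. Suppose this equals vv. The string starts with 0 and ends with 1, so v does too; thus the boundary between the two copies of v is a 1→0 transition. There is exactly one such transition, at position 2p+k, so |v| = 2p+k and |vv| = 4p+2k ≠ 4p+k since k ≥ 1. So xy^2z ∉ L.
This is a contradiction; hence L is not regular.

0^{p+k} 1^p 0^p 1^p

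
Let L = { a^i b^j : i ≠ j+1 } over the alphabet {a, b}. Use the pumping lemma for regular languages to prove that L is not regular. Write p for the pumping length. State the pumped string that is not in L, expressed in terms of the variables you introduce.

a^{p+p!} b^{p+p!-1}

Toward a contradiction, assume L is regular with pumping length p.
Choose w = a^p b^{p+p!-1}. Since p ≠ (p+p!-1)+1 = p+p!, w ∈ L; and |w| ≥ p.
By the pumping lemma, w = xyz with |xy| ≤ p and |y| ≥ 1.
Since the first p symbols of w are all a's and |xy| ≤ p, y lies entirely in the leading a-block: y = a^k for some k with 1 ≤ k ≤ p.
Since 1 ≤ k ≤ p, k divides p!; set t = 1 + p!/k. Then xy^t z has p + (p!/k)·k = p + p! copies of a. Now the a-count is p+p! and (b-count)+1 = (p+p!-1)+1 = p+p!, so i ≠ j+1 fails. So xy^t z = a^{p+p!} b^{p+p!-1} ∉ L.
Contradiction. Therefore L is not regular.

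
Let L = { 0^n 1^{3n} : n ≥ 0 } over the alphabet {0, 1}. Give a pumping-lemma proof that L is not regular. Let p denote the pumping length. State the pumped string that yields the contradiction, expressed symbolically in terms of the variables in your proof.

Suppose for contradiction that L is regular, and let p be the pumping length.
Take w = 0^p 1^{3p}. Then w ∈ L and |w| = 4p ≥ p.
The pumping lemma gives a decomposition w = xyz where |xy| ≤ p and |y| ≥ 1.
The first p characters of w are 0's, so xy (and hence y) consists only of 0's. Write y = 0^k, 1 ≤ k ≤ p.
Pump with i = 2: xy^2z = 0^{p+k} 1^{3p}. For this to lie in L we would need 3p = 3(p+k), which forces k = 0. But k ≥ 1, so xy^2z ∉ L.
This contradicts the pumping lemma, so L is not regular.

0^{p+k} 1^{3p}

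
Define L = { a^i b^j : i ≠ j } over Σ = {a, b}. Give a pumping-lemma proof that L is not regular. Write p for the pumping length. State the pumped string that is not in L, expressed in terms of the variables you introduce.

Suppose for contradiction that L is regular, and let p be the pumping length.
Choose w = a^p b^{p+p!}. Since p ≠ p+p!, w ∈ L; and |w| ≥ p.
The pumping lemma gives a decomposition w = xyz where |xy| ≤ p and y is nonempty.
The first p characters of w are a's, so xy (and hence y) consists only of a's. Write y = a^k, 1 ≤ k ≤ p.
Since 1 ≤ k ≤ p, k divides p!; set t = 1 + p!/k. Then xy^t z has p + (p!/k)·k = p + p! copies of a. Now the a-count equals the b-count, so i ≠ j fails. So xy^t z = a^{p+p!} b^{p+p!} ∉ L.
This is a contradiction; hence L is not regular.

a^{p+p!} b^{p+p!}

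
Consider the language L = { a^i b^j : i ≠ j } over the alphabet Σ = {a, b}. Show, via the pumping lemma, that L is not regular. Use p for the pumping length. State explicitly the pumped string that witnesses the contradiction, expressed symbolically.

Toward a contradiction, assume L is regular with pumping length p.
Choose w = a^p b^{p+p!}. Since p ≠ p+p!, w ∈ L; and |w| ≥ p.
By the pumping lemma, w = xyz with |xy| ≤ p and |y| ≥ 1.
Because |xy| ≤ p and w begins with p copies of a, we have y = a^k with 1 ≤ k ≤ p.
Since 1 ≤ k ≤ p, k divides p!; set t = 1 + p!/k. Then xy^t z has p + (p!/k)·k = p + p! copies of a. Now the a-count equals the b-count, so i ≠ j fails. So xy^t z = a^{p+p!} b^{p+p!} ∉ L.
This contradicts the pumping lemma, so L is not regular.

a^{p+p!} b^{p+p!}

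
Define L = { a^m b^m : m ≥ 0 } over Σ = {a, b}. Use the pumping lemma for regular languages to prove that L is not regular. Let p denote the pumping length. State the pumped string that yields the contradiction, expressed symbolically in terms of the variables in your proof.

Toward a contradiction, assume L is regular with pumping length p.
Take w = a^p b^p. Then w ∈ L and |w| = 2p ≥ p.
The pumping lemma gives a decomposition w = xyz where |xy| ≤ p and y is nonempty.
Because |xy| ≤ p and w begins with p copies of a, we have y = a^k with 1 ≤ k ≤ p.
Pump with i = 2: xy^2z = a^{p+k} b^p. For this to lie in L we would need p = p+k, which forces k = 0. But k ≥ 1, so xy^2z ∉ L.
This contradicts the pumping lemma, so L is not regular.

a^{p+k} b^p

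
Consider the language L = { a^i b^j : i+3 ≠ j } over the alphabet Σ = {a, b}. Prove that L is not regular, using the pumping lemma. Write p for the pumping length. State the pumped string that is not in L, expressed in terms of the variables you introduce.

a^{p+p!} b^{p+p!+3}

Assume L is regular; let p be its pumping constant.
Choose w = a^p b^{p+p!+3}. Since p ≠ (p+p!+3)-3 = p+p!, w ∈ L; and |w| ≥ p.
By the pumping lemma, w = xyz with |xy| ≤ p and |y| > 0.
The first p characters of w are a's, so xy (and hence y) consists only of a's. Write y = a^k, 1 ≤ k ≤ p.
Since 1 ≤ k ≤ p, k divides p!; set t = 1 + p!/k. Then xy^t z has p + (p!/k)·k = p + p! copies of a. Now the a-count is p+p! and (b-count)-3 = (p+p!+3)-3 = p+p!, so i+3 ≠ j fails. So xy^t z = a^{p+p!} b^{p+p!+3} ∉ L.
This is a contradiction; hence L is not regular.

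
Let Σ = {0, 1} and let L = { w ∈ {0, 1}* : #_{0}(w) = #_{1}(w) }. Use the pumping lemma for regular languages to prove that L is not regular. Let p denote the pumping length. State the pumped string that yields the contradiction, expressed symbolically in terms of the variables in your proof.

0^{p+k} 1^p

Toward a contradiction, assume L is regular with pumping length p.
Choose w = 0^p 1^p ∈ L with |w| = 2p ≥ p.
The pumping lemma gives a decomposition w = xyz where |xy| ≤ p and y is nonempty.
Since the first p symbols of w are all 0's and |xy| ≤ p, y lies entirely in the leading 0-block: y = 0^k for some k with 1 ≤ k ≤ p.
Pump with i = 2: xy^2z = 0^{p+k} 1^p has p+k occurrences of 0 but only p of 1. Since k ≥ 1 the counts differ, so xy^2z ∉ L.
Contradiction. Therefore L is not regular.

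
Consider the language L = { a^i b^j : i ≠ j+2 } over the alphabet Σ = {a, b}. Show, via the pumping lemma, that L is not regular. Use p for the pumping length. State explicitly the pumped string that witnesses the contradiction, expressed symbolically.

a^{p+p!} b^{p+p!-2}

Suppose for contradiction that L is regular, and let p be the pumping length.
Choose w = a^p b^{p+p!-2}. Since p ≠ (p+p!-2)+2 = p+p!, w ∈ L; and |w| ≥ p.
The pumping lemma gives a decomposition w = xyz where |xy| ≤ p and |y| ≥ 1.
The first p characters of w are a's, so xy (and hence y) consists only of a's. Write y = a^k, 1 ≤ k ≤ p.
Since 1 ≤ k ≤ p, k divides p!; set t = 1 + p!/k. Then xy^t z has p + (p!/k)·k = p + p! copies of a. Now the a-count is p+p! and (b-count)+2 = (p+p!-2)+2 = p+p!, so i ≠ j+2 fails. So xy^t z = a^{p+p!} b^{p+p!-2} ∉ L.
This is a contradiction; hence L is not regular.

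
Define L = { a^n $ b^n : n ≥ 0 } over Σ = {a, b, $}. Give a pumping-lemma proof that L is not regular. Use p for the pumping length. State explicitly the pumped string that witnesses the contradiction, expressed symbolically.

a^{p+k} $ b^p

Suppose for contradiction that L is regular, and let p be the pumping length.
Take w = a^p $ b^p ∈ L with |w| = 2p+1 ≥ p.
Write w = xyz as guaranteed by the lemma, with |xy| ≤ p and |y| ≥ 1.
Because |xy| ≤ p and w begins with p copies of a, we have y = a^k with 1 ≤ k ≤ p.
Pump with i = 2: xy^2z = a^{p+k} $ b^p, which would require p+k = p. But k ≥ 1, so xy^2z ∉ L.
This contradicts the pumping lemma, so L is not regular.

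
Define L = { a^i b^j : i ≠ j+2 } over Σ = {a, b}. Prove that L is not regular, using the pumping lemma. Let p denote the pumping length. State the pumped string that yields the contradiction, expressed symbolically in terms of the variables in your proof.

a^{p+p!} b^{p+p!-2}

Assume L is regular; let p be its pumping constant.
Choose w = a^p b^{p+p!-2}. Since p ≠ (p+p!-2)+2 = p+p!, w ∈ L; and |w| ≥ p.
Write w = xyz as guaranteed by the lemma, with |xy| ≤ p and |y| ≥ 1.
Since the first p symbols of w are all a's and |xy| ≤ p, y lies entirely in the leading a-block: y = a^k for some k with 1 ≤ k ≤ p.
Since 1 ≤ k ≤ p, k divides p!; set t = 1 + p!/k. Then xy^t z has p + (p!/k)·k = p + p! copies of a. Now the a-count is p+p! and (b-count)+2 = (p+p!-2)+2 = p+p!, so i ≠ j+2 fails. So xy^t z = a^{p+p!} b^{p+p!-2} ∉ L.
Contradiction. Therefore L is not regular.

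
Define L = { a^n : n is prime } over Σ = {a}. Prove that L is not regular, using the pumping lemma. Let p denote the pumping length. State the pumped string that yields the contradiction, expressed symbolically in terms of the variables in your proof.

a^{q(1+k)}

Assume L is regular; let p be its pumping constant.
Let q be a prime with q ≥ p+2 (infinitely many primes exist), and take w = a^q ∈ L with |w| = q ≥ p.
Write w = xyz as guaranteed by the lemma, with |xy| ≤ p and y is nonempty.
Then y = a^k for some k with 1 ≤ k ≤ p.
Since 1 ≤ k ≤ p, |xz| = q-k. Pump with i = q+1: |xy^{q+1}z| = (q-k)+(q+1)k = q+qk = q(1+k), which is composite (both factors ≥ 2). So xy^{q+1}z = a^{q(1+k)} ∉ L.
This is a contradiction; hence L is not regular.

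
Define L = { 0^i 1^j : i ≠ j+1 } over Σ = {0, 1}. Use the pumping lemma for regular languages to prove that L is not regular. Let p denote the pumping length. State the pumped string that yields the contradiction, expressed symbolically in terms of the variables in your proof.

Assume L is regular. Let p be the pumping length given by the pumping lemma.
Choose w = 0^p 1^{p+p!-1}. Since p ≠ (p+p!-1)+1 = p+p!, w ∈ L; and |w| ≥ p.
By the pumping lemma, w = xyz with |xy| ≤ p and y is nonempty.
Because |xy| ≤ p and w begins with p copies of 0, we have y = 0^k with 1 ≤ k ≤ p.
Since 1 ≤ k ≤ p, k divides p!; set t = 1 + p!/k. Then xy^t z has p + (p!/k)·k = p + p! copies of 0. Now the 0-count is p+p! and (1-count)+1 = (p+p!-1)+1 = p+p!, so i ≠ j+1 fails. So xy^t z = 0^{p+p!} 1^{p+p!-1} ∉ L.
This is a contradiction; hence L is not regular.

0^{p+p!} 1^{p+p!-1}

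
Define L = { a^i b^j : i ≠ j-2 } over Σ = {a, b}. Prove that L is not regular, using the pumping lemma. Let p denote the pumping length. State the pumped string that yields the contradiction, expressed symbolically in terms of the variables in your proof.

a^{p+p!} b^{p+p!+2}

Assume L is regular; let p be its pumping constant.
Choose w = a^p b^{p+p!+2}. Since p ≠ (p+p!+2)-2 = p+p!, w ∈ L; and |w| ≥ p.
By the pumping lemma, w = xyz with |xy| ≤ p and |y| ≥ 1.
The first p characters of w are a's, so xy (and hence y) consists only of a's. Write y = a^k, 1 ≤ k ≤ p.
Since 1 ≤ k ≤ p, k divides p!; set t = 1 + p!/k. Then xy^t z has p + (p!/k)·k = p + p! copies of a. Now the a-count is p+p! and (b-count)-2 = (p+p!+2)-2 = p+p!, so i ≠ j-2 fails. So xy^t z = a^{p+p!} b^{p+p!+2} ∉ L.
Contradiction. Therefore L is not regular.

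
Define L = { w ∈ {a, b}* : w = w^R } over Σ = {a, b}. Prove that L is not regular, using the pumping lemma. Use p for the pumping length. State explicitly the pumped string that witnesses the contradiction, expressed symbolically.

Suppose for contradiction that L is regular, and let p be the pumping length.
Take w = a^p b a^p, a palindrome of length 2p+1 ≥ p.
Write w = xyz as guaranteed by the lemma, with |xy| ≤ p and y is nonempty.
The first p characters of w are a's, so xy (and hence y) consists only of a's. Write y = a^k, 1 ≤ k ≤ p.
Pump with i = 2: xy^2z = a^{p+k} b a^p. Its reverse is a^p b a^{p+k}, which differs from xy^2z since k ≥ 1. So xy^2z is not a palindrome and xy^2z ∉ L.
This contradicts the pumping lemma, so L is not regular.

a^{p+k} b a^p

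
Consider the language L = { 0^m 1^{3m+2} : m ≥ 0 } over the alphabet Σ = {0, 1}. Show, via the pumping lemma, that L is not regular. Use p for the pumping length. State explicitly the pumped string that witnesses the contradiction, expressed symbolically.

Toward a contradiction, assume L is regular with pumping length p.
Choose w = 0^p 1^{3p+2}, which is in L with |w| = 4p+2 ≥ p.
The pumping lemma gives a decomposition w = xyz where |xy| ≤ p and |y| ≥ 1.
The first p characters of w are 0's, so xy (and hence y) consists only of 0's. Write y = 0^k, 1 ≤ k ≤ p.
Pump with i = 2: xy^2z = 0^{p+k} 1^{3p+2}. For this to lie in L we would need 3p+2 = 3(p+k)+2, which forces k = 0. But k ≥ 1, so xy^2z ∉ L.
This is a contradiction; hence L is not regular.

0^{p+k} 1^{3p+2}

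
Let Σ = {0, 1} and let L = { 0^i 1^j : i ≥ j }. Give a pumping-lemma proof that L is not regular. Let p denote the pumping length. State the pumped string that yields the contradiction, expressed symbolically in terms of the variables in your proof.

0^{p-k} 1^p

Toward a contradiction, assume L is regular with pumping length p.
Choose w = 0^p 1^p ∈ L, with |w| = 2p ≥ p.
Write w = xyz as guaranteed by the lemma, with |xy| ≤ p and |y| > 0.
Since the first p symbols of w are all 0's and |xy| ≤ p, y lies entirely in the leading 0-block: y = 0^k for some k with 1 ≤ k ≤ p.
Consider xy^0z = xz = 0^{p-k} 1^p. Since k ≥ 1, the 0-count p-k is less than p, so i ≥ j fails; thus xz ∉ L.
Contradiction. Therefore L is not regular.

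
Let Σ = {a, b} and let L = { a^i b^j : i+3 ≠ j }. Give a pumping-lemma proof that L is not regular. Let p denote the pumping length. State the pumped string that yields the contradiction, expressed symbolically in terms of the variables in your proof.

Assume L is regular. Let p be the pumping length given by the pumping lemma.
Choose w = a^p b^{p+p!+3}. Since p ≠ (p+p!+3)-3 = p+p!, w ∈ L; and |w| ≥ p.
The pumping lemma gives a decomposition w = xyz where |xy| ≤ p and |y| > 0.
The first p characters of w are a's, so xy (and hence y) consists only of a's. Write y = a^k, 1 ≤ k ≤ p.
Since 1 ≤ k ≤ p, k divides p!; set t = 1 + p!/k. Then xy^t z has p + (p!/k)·k = p + p! copies of a. Now the a-count is p+p! and (b-count)-3 = (p+p!+3)-3 = p+p!, so i+3 ≠ j fails. So xy^t z = a^{p+p!} b^{p+p!+3} ∉ L.
This is a contradiction; hence L is not regular.

a^{p+p!} b^{p+p!+3}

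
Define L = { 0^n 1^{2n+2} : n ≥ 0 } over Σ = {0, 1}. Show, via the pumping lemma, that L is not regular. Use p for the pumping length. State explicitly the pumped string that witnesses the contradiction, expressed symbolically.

0^{p+k} 1^{2p+2}

Assume L is regular; let p be its pumping constant.
Let w = 0^p 1^{2p+2} ∈ L; note |w| = 3p+2 ≥ p.
Write w = xyz as guaranteed by the lemma, with |xy| ≤ p and |y| ≥ 1.
Since the first p symbols of w are all 0's and |xy| ≤ p, y lies entirely in the leading 0-block: y = 0^k for some k with 1 ≤ k ≤ p.
Pump with i = 2: xy^2z = 0^{p+k} 1^{2p+2}. For this to lie in L we would need 2p+2 = 2(p+k)+2, which forces k = 0. But k ≥ 1, so xy^2z ∉ L.
This contradicts the pumping lemma, so L is not regular.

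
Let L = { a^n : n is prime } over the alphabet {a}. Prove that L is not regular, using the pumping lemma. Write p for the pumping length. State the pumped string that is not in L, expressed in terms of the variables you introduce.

a^{q(1+k)}

Toward a contradiction, assume L is regular with pumping length p.
Let q be a prime with q ≥ p+2 (infinitely many primes exist), and take w = a^q ∈ L with |w| = q ≥ p.
By the pumping lemma, w = xyz with |xy| ≤ p and y is nonempty.
Then y = a^k for some k with 1 ≤ k ≤ p.
Since 1 ≤ k ≤ p, |xz| = q-k. Pump with i = q+1: |xy^{q+1}z| = (q-k)+(q+1)k = q+qk = q(1+k), which is composite (both factors ≥ 2). So xy^{q+1}z = a^{q(1+k)} ∉ L.
This contradicts the pumping lemma, so L is not regular.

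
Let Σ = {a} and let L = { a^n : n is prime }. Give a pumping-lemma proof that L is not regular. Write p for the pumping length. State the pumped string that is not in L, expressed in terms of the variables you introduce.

a^{q(1+k)}

Toward a contradiction, assume L is regular with pumping length p.
Let q be a prime with q ≥ p+2 (infinitely many primes exist), and take w = a^q ∈ L with |w| = q ≥ p.
By the pumping lemma, w = xyz with |xy| ≤ p and y is nonempty.
Then y = a^k for some k with 1 ≤ k ≤ p.
Since 1 ≤ k ≤ p, |xz| = q-k. Pump with i = q+1: |xy^{q+1}z| = (q-k)+(q+1)k = q+qk = q(1+k), which is composite (both factors ≥ 2). So xy^{q+1}z = a^{q(1+k)} ∉ L.
This contradicts the pumping lemma, so L is not regular.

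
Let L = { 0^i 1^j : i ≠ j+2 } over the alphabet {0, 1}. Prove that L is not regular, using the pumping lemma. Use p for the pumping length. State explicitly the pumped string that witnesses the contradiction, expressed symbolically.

0^{p+p!} 1^{p+p!-2}

Assume L is regular; let p be its pumping constant.
Choose w = 0^p 1^{p+p!-2}. Since p ≠ (p+p!-2)+2 = p+p!, w ∈ L; and |w| ≥ p.
Write w = xyz as guaranteed by the lemma, with |xy| ≤ p and |y| ≥ 1.
Since the first p symbols of w are all 0's and |xy| ≤ p, y lies entirely in the leading 0-block: y = 0^k for some k with 1 ≤ k ≤ p.
Since 1 ≤ k ≤ p, k divides p!; set t = 1 + p!/k. Then xy^t z has p + (p!/k)·k = p + p! copies of 0. Now the 0-count is p+p! and (1-count)+2 = (p+p!-2)+2 = p+p!, so i ≠ j+2 fails. So xy^t z = 0^{p+p!} 1^{p+p!-2} ∉ L.
This contradicts the pumping lemma, so L is not regular.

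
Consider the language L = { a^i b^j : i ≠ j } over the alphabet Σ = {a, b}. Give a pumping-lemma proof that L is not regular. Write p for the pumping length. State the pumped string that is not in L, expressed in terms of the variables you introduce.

Assume L is regular. Let p be the pumping length given by the pumping lemma.
Choose w = a^p b^{p+p!}. Since p ≠ p+p!, w ∈ L; and |w| ≥ p.
Write w = xyz as guaranteed by the lemma, with |xy| ≤ p and |y| > 0.
Because |xy| ≤ p and w begins with p copies of a, we have y = a^k with 1 ≤ k ≤ p.
Since 1 ≤ k ≤ p, k divides p!; set t = 1 + p!/k. Then xy^t z has p + (p!/k)·k = p + p! copies of a. Now the a-count equals the b-count, so i ≠ j fails. So xy^t z = a^{p+p!} b^{p+p!} ∉ L.
Contradiction. Therefore L is not regular.

a^{p+p!} b^{p+p!}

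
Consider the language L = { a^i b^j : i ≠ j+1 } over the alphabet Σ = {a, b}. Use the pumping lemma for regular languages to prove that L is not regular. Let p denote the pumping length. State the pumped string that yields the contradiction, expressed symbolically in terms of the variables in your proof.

Assume L is regular. Let p be the pumping length given by the pumping lemma.
Choose w = a^p b^{p+p!-1}. Since p ≠ (p+p!-1)+1 = p+p!, w ∈ L; and |w| ≥ p.
Write w = xyz as guaranteed by the lemma, with |xy| ≤ p and |y| ≥ 1.
Because |xy| ≤ p and w begins with p copies of a, we have y = a^k with 1 ≤ k ≤ p.
Since 1 ≤ k ≤ p, k divides p!; set t = 1 + p!/k. Then xy^t z has p + (p!/k)·k = p + p! copies of a. Now the a-count is p+p! and (b-count)+1 = (p+p!-1)+1 = p+p!, so i ≠ j+1 fails. So xy^t z = a^{p+p!} b^{p+p!-1} ∉ L.
This is a contradiction; hence L is not regular.

a^{p+p!} b^{p+p!-1}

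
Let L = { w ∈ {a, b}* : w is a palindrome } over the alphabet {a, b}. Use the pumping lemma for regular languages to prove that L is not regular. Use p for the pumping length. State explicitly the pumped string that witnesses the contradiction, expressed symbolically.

a^{p+k} b a^p

Assume L is regular; let p be its pumping constant.
Take w = a^p b a^p, a palindrome of length 2p+1 ≥ p.
The pumping lemma gives a decomposition w = xyz where |xy| ≤ p and y is nonempty.
The first p characters of w are a's, so xy (and hence y) consists only of a's. Write y = a^k, 1 ≤ k ≤ p.
Pump with i = 2: xy^2z = a^{p+k} b a^p. Its reverse is a^p b a^{p+k}, which differs from xy^2z since k ≥ 1. So xy^2z is not a palindrome and xy^2z ∉ L.
This contradicts the pumping lemma, so L is not regular.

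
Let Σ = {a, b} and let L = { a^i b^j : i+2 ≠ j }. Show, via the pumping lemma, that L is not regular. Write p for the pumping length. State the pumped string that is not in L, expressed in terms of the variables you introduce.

Assume L is regular; let p be its pumping constant.
Choose w = a^p b^{p+p!+2}. Since p ≠ (p+p!+2)-2 = p+p!, w ∈ L; and |w| ≥ p.
By the pumping lemma, w = xyz with |xy| ≤ p and |y| > 0.
The first p characters of w are a's, so xy (and hence y) consists only of a's. Write y = a^k, 1 ≤ k ≤ p.
Since 1 ≤ k ≤ p, k divides p!; set t = 1 + p!/k. Then xy^t z has p + (p!/k)·k = p + p! copies of a. Now the a-count is p+p! and (b-count)-2 = (p+p!+2)-2 = p+p!, so i+2 ≠ j fails. So xy^t z = a^{p+p!} b^{p+p!+2} ∉ L.
Contradiction. Therefore L is not regular.

a^{p+p!} b^{p+p!+2}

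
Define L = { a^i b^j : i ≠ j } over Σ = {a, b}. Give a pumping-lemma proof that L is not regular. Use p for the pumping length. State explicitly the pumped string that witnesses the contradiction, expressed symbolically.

a^{p+p!} b^{p+p!}

Assume L is regular. Let p be the pumping length given by the pumping lemma.
Choose w = a^p b^{p+p!}. Since p ≠ p+p!, w ∈ L; and |w| ≥ p.
Write w = xyz as guaranteed by the lemma, with |xy| ≤ p and |y| > 0.
The first p characters of w are a's, so xy (and hence y) consists only of a's. Write y = a^k, 1 ≤ k ≤ p.
Since 1 ≤ k ≤ p, k divides p!; set t = 1 + p!/k. Then xy^t z has p + (p!/k)·k = p + p! copies of a. Now the a-count equals the b-count, so i ≠ j fails. So xy^t z = a^{p+p!} b^{p+p!} ∉ L.
This is a contradiction; hence L is not regular.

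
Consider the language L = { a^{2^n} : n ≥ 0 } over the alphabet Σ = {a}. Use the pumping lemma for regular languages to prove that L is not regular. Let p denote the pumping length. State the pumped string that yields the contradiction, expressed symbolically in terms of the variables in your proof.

a^{2^p+k}

Suppose for contradiction that L is regular, and let p be the pumping length.
Take w = a^{2^p} ∈ L with |w| = 2^p ≥ p.
Write w = xyz as guaranteed by the lemma, with |xy| ≤ p and |y| > 0.
Then y = a^k for some k with 1 ≤ k ≤ p.
Pump with i = 2: xy^2z = a^{2^p+k}. Since 1 ≤ k ≤ p < 2^p, we have 2^p < 2^p+k < 2^{p+1}, so 2^p+k is not a power of 2. So xy^2z ∉ L.
This is a contradiction; hence L is not regular.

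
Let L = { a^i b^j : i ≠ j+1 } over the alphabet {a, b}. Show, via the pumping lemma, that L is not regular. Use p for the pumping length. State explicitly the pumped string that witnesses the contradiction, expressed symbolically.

a^{p+p!} b^{p+p!-1}

Suppose for contradiction that L is regular, and let p be the pumping length.
Choose w = a^p b^{p+p!-1}. Since p ≠ (p+p!-1)+1 = p+p!, w ∈ L; and |w| ≥ p.
The pumping lemma gives a decomposition w = xyz where |xy| ≤ p and y is nonempty.
Since the first p symbols of w are all a's and |xy| ≤ p, y lies entirely in the leading a-block: y = a^k for some k with 1 ≤ k ≤ p.
Since 1 ≤ k ≤ p, k divides p!; set t = 1 + p!/k. Then xy^t z has p + (p!/k)·k = p + p! copies of a. Now the a-count is p+p! and (b-count)+1 = (p+p!-1)+1 = p+p!, so i ≠ j+1 fails. So xy^t z = a^{p+p!} b^{p+p!-1} ∉ L.
This is a contradiction; hence L is not regular.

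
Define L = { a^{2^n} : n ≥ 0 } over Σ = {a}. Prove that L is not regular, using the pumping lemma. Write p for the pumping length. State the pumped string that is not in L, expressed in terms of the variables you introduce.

a^{2^p+k}

Assume L is regular; let p be its pumping constant.
Take w = a^{2^p} ∈ L with |w| = 2^p ≥ p.
The pumping lemma gives a decomposition w = xyz where |xy| ≤ p and |y| ≥ 1.
Then y = a^k for some k with 1 ≤ k ≤ p.
Pump with i = 2: xy^2z = a^{2^p+k}. Since 1 ≤ k ≤ p < 2^p, we have 2^p < 2^p+k < 2^{p+1}, so 2^p+k is not a power of 2. So xy^2z ∉ L.
This contradicts the pumping lemma, so L is not regular.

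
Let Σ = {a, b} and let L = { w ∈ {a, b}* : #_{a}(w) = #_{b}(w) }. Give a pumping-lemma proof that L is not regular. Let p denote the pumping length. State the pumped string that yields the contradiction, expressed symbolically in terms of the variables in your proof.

a^{p+k} b^p

Assume L is regular. Let p be the pumping length given by the pumping lemma.
Choose w = a^p b^p ∈ L with |w| = 2p ≥ p.
By the pumping lemma, w = xyz with |xy| ≤ p and y is nonempty.
Since the first p symbols of w are all a's and |xy| ≤ p, y lies entirely in the leading a-block: y = a^k for some k with 1 ≤ k ≤ p.
Pump with i = 2: xy^2z = a^{p+k} b^p has p+k occurrences of a but only p of b. Since k ≥ 1 the counts differ, so xy^2z ∉ L.
This contradicts the pumping lemma, so L is not regular.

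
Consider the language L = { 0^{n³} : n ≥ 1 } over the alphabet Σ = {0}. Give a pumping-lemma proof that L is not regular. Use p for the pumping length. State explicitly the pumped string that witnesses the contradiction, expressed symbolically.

0^{p³+k}

Suppose for contradiction that L is regular, and let p be the pumping length.
Take w = 0^{p³} ∈ L with |w| = p³ ≥ p.
The pumping lemma gives a decomposition w = xyz where |xy| ≤ p and |y| ≥ 1.
Then y = 0^k for some k with 1 ≤ k ≤ p.
Pump with i = 2: xy^2z = 0^{p³+k}. Since 1 ≤ k ≤ p, p³ < p³+k ≤ p³+p < p³+3p²+3p+1 = (p+1)³, so p³+k is not a perfect cube. So xy^2z ∉ L.
This is a contradiction; hence L is not regular.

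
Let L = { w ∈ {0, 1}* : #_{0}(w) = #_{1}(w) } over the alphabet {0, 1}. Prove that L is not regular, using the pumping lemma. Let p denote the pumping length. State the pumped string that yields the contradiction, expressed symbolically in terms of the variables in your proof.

Assume L is regular. Let p be the pumping length given by the pumping lemma.
Choose w = 0^p 1^p ∈ L with |w| = 2p ≥ p.
By the pumping lemma, w = xyz with |xy| ≤ p and |y| ≥ 1.
Since the first p symbols of w are all 0's and |xy| ≤ p, y lies entirely in the leading 0-block: y = 0^k for some k with 1 ≤ k ≤ p.
Pump with i = 2: xy^2z = 0^{p+k} 1^p has p+k occurrences of 0 but only p of 1. Since k ≥ 1 the counts differ, so xy^2z ∉ L.
This is a contradiction; hence L is not regular.

0^{p+k} 1^p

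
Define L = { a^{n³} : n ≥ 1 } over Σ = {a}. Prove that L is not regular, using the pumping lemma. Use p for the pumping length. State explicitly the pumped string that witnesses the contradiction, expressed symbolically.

Toward a contradiction, assume L is regular with pumping length p.
Take w = a^{p³} ∈ L with |w| = p³ ≥ p.
The pumping lemma gives a decomposition w = xyz where |xy| ≤ p and y is nonempty.
Then y = a^k for some k with 1 ≤ k ≤ p.
Pump with i = 2: xy^2z = a^{p³+k}. Since 1 ≤ k ≤ p, p³ < p³+k ≤ p³+p < p³+3p²+3p+1 = (p+1)³, so p³+k is not a perfect cube. So xy^2z ∉ L.
This is a contradiction; hence L is not regular.

a^{p³+k}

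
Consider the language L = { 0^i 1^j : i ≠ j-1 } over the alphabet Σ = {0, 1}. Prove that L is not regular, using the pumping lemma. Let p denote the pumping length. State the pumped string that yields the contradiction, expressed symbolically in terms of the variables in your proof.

0^{p+p!} 1^{p+p!+1}

Suppose for contradiction that L is regular, and let p be the pumping length.
Choose w = 0^p 1^{p+p!+1}. Since p ≠ (p+p!+1)-1 = p+p!, w ∈ L; and |w| ≥ p.
By the pumping lemma, w = xyz with |xy| ≤ p and |y| ≥ 1.
Because |xy| ≤ p and w begins with p copies of 0, we have y = 0^k with 1 ≤ k ≤ p.
Since 1 ≤ k ≤ p, k divides p!; set t = 1 + p!/k. Then xy^t z has p + (p!/k)·k = p + p! copies of 0. Now the 0-count is p+p! and (1-count)-1 = (p+p!+1)-1 = p+p!, so i ≠ j-1 fails. So xy^t z = 0^{p+p!} 1^{p+p!+1} ∉ L.
This is a contradiction; hence L is not regular.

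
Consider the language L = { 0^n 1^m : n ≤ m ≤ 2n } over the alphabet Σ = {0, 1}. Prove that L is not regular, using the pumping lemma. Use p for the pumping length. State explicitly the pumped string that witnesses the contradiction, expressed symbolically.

Toward a contradiction, assume L is regular with pumping length p.
Take w = 0^p 1^p ∈ L (since p ≤ p ≤ 2p), with |w| = 2p ≥ p.
By the pumping lemma, w = xyz with |xy| ≤ p and y is nonempty.
The first p characters of w are 0's, so xy (and hence y) consists only of 0's. Write y = 0^k, 1 ≤ k ≤ p.
Pump with i = 2: xy^2z = 0^{p+k} 1^p. Now n = p+k > p = m, so the condition n ≤ m fails. Thus xy^2z ∉ L.
This is a contradiction; hence L is not regular.

0^{p+k} 1^p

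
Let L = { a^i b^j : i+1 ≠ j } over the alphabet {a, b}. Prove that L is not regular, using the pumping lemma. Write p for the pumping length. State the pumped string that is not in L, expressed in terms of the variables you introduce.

a^{p+p!} b^{p+p!+1}

Assume L is regular. Let p be the pumping length given by the pumping lemma.
Choose w = a^p b^{p+p!+1}. Since p ≠ (p+p!+1)-1 = p+p!, w ∈ L; and |w| ≥ p.
The pumping lemma gives a decomposition w = xyz where |xy| ≤ p and |y| > 0.
Because |xy| ≤ p and w begins with p copies of a, we have y = a^k with 1 ≤ k ≤ p.
Since 1 ≤ k ≤ p, k divides p!; set t = 1 + p!/k. Then xy^t z has p + (p!/k)·k = p + p! copies of a. Now the a-count is p+p! and (b-count)-1 = (p+p!+1)-1 = p+p!, so i+1 ≠ j fails. So xy^t z = a^{p+p!} b^{p+p!+1} ∉ L.
Contradiction. Therefore L is not regular.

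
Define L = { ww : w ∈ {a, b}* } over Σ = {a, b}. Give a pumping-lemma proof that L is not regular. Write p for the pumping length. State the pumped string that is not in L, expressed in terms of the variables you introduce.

a^{p+k} b^p a^p b^p

Assume L is regular. Let p be the pumping length given by the pumping lemma.
Take w = a^p b^p a^p b^p = uu where u = a^pb^p; then w ∈ L and |w| = 4p ≥ p.
The pumping lemma gives a decomposition w = xyz where |xy| ≤ p and y is nonempty.
The first p characters of w are a's, so xy (and hence y) consists only of a's. Write y = a^k, 1 ≤ k ≤ p.
Pump with i = 2: xy^2z = a^{p+k} b^p a^p b^p, of length 4p+k. Suppose this equals vv. The string starts with a and ends with b, so v does too; thus the boundary between the two copies of v is a b→a transition. There is exactly one such transition, at position 2p+k, so |v| = 2p+k and |vv| = 4p+2k ≠ 4p+k since k ≥ 1. So xy^2z ∉ L.
Contradiction. Therefore L is not regular.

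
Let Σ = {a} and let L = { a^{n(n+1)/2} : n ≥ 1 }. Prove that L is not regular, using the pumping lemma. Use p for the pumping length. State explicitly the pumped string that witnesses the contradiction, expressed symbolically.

a^{p(p+1)/2+k}

Assume L is regular. Let p be the pumping length given by the pumping lemma.
Take w = a^{p(p+1)/2} ∈ L with |w| = p(p+1)/2 ≥ p.
Write w = xyz as guaranteed by the lemma, with |xy| ≤ p and |y| ≥ 1.
Then y = a^k for some k with 1 ≤ k ≤ p.
Pump with i = 2: xy^2z = a^{p(p+1)/2+k}. Since 1 ≤ k ≤ p, p(p+1)/2 < p(p+1)/2+k ≤ p(p+1)/2+p < (p+1)(p+2)/2, so p(p+1)/2+k is strictly between consecutive triangular numbers. So xy^2z ∉ L.
This contradicts the pumping lemma, so L is not regular.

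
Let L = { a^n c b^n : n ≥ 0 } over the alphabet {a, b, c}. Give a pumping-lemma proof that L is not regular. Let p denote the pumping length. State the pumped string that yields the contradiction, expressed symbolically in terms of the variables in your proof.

a^{p+k} c b^p

Assume L is regular; let p be its pumping constant.
Take w = a^p c b^p ∈ L with |w| = 2p+1 ≥ p.
Write w = xyz as guaranteed by the lemma, with |xy| ≤ p and |y| > 0.
The first p characters of w are a's, so xy (and hence y) consists only of a's. Write y = a^k, 1 ≤ k ≤ p.
Pump with i = 2: xy^2z = a^{p+k} c b^p, which would require p+k = p. But k ≥ 1, so xy^2z ∉ L.
This contradicts the pumping lemma, so L is not regular.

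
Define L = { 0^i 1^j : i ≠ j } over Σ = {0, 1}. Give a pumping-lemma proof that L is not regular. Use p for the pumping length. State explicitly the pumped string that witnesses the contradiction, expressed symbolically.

Assume L is regular; let p be its pumping constant.
Choose w = 0^p 1^{p+p!}. Since p ≠ p+p!, w ∈ L; and |w| ≥ p.
Write w = xyz as guaranteed by the lemma, with |xy| ≤ p and |y| > 0.
Because |xy| ≤ p and w begins with p copies of 0, we have y = 0^k with 1 ≤ k ≤ p.
Since 1 ≤ k ≤ p, k divides p!; set t = 1 + p!/k. Then xy^t z has p + (p!/k)·k = p + p! copies of 0. Now the 0-count equals the 1-count, so i ≠ j fails. So xy^t z = 0^{p+p!} 1^{p+p!} ∉ L.
This contradicts the pumping lemma, so L is not regular.

0^{p+p!} 1^{p+p!}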